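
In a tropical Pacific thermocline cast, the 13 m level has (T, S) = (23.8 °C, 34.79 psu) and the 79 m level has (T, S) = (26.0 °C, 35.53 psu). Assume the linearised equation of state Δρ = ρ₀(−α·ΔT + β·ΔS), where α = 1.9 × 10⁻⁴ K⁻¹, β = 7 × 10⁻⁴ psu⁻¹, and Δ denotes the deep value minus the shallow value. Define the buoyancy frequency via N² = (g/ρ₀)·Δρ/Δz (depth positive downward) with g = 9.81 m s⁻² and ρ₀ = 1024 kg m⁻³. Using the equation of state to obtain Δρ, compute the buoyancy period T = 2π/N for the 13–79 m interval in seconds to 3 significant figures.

1.63 × 10³ s

ΔT = +2.2 K, ΔS = +0.74 psu (deep − shallow).
Δρ/ρ₀ = −αΔT + βΔS = -4.18 × 10⁻⁴ + 5.18 × 10⁻⁴ = 1.00 × 10⁻⁴, so Δρ ≈ 0.1024 kg m⁻³.
N² = (g/ρ₀)·Δρ/Δz = g·(Δρ/ρ₀)/Δz = 9.81 × 1.00 × 10⁻⁴ / 66 = 1.4864 × 10⁻⁵ s⁻².
N = √(1.4864 × 10⁻⁵) = 3.8554 × 10⁻³ rad s⁻¹ → T = 2π/N = 1.6297 × 10³ s ≈ 1.63 × 10³ s.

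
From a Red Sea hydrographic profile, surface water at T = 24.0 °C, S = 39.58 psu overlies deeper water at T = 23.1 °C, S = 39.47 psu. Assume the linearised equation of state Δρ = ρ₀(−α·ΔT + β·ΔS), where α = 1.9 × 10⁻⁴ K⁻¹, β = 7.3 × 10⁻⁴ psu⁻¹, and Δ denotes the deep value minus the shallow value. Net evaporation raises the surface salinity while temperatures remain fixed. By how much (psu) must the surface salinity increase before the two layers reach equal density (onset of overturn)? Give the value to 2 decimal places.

0.12 psu

Neutral buoyancy requires −α(T_deep − T_surf) + β(S_deep − S_surf′) = 0.
S_surf′ = S_deep − (α/β)·ΔT = 39.47 − (1.9 × 10⁻⁴/7.3 × 10⁻⁴)·(-0.9) = 39.7042 psu.
Increase required: 39.7042 − 39.58 = 0.1242 psu.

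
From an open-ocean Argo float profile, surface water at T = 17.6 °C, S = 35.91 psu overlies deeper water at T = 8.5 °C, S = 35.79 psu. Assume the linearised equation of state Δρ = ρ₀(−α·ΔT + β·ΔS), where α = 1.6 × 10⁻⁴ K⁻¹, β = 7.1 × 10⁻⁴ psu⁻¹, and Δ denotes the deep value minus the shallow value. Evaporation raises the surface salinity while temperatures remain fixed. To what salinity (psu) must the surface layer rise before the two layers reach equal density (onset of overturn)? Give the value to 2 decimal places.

37.84 psu

Neutral buoyancy requires −α(T_deep − T_surf) + β(S_deep − S_surf′) = 0.
S_surf′ = S_deep − (α/β)·ΔT = 35.79 − (1.6 × 10⁻⁴/7.1 × 10⁻⁴)·(-9.1) = 37.8407 psu.
Increase required: 37.8407 − 35.91 = 1.9307 psu.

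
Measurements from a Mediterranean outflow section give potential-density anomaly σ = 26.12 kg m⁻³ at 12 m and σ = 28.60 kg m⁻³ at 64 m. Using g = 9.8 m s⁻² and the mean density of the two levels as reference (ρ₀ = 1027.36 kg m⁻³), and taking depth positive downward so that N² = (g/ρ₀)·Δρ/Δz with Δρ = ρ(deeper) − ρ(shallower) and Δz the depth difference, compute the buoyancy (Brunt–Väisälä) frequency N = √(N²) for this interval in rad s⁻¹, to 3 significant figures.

Δρ = 1028.60 − 1026.12 = 2.48 kg m⁻³ over Δz = 64 − 12 = 52 m.
N² = (9.8/1027.36) × (2.48/52) = 4.5494 × 10⁻⁴ s⁻².
N = √(4.5494 × 10⁻⁴) = 0.021329 rad s⁻¹ ≈ 0.0213 rad s⁻¹.

0.0213 rad s⁻¹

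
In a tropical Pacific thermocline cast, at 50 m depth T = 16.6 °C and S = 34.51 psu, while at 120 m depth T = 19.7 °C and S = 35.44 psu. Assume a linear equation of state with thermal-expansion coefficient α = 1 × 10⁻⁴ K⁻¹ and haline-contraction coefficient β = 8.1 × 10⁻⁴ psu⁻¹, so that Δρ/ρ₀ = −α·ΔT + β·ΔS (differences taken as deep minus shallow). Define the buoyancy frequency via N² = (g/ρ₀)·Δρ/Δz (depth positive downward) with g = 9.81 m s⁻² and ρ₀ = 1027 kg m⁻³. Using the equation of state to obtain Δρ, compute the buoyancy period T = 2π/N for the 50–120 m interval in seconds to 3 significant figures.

ΔT = +3.1 K, ΔS = +0.93 psu (deep − shallow).
Δρ/ρ₀ = −αΔT + βΔS = -3.10 × 10⁻⁴ + 7.533 × 10⁻⁴ = 4.433 × 10⁻⁴, so Δρ ≈ 0.4553 kg m⁻³.
N² = (g/ρ₀)·Δρ/Δz = g·(Δρ/ρ₀)/Δz = 9.81 × 4.433 × 10⁻⁴ / 70 = 6.2125 × 10⁻⁵ s⁻².
N = √(6.2125 × 10⁻⁵) = 7.8819 × 10⁻³ rad s⁻¹ → T = 2π/N = 797.17 s ≈ 797 s.

797 s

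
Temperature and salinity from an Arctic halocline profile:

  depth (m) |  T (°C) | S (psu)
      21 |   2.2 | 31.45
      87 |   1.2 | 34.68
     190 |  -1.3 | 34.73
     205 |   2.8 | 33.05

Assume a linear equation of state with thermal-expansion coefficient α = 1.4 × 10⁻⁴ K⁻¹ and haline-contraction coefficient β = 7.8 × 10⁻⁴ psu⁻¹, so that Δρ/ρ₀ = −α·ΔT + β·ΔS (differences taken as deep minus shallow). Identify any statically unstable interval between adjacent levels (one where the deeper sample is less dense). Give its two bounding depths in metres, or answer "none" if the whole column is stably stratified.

Evaluate Δρ/ρ₀ = −αΔT + βΔS across each adjacent pair:
  21–87 m: −αΔT+βΔS = −(1.4 × 10⁻⁴)(-1.0)+(7.8 × 10⁻⁴)(+3.23) = 2.7 × 10⁻³ → stable
  87–190 m: −αΔT+βΔS = −(1.4 × 10⁻⁴)(-2.5)+(7.8 × 10⁻⁴)(+0.05) = 3.9 × 10⁻⁴ → stable
  190–205 m: −αΔT+βΔS = −(1.4 × 10⁻⁴)(+4.1)+(7.8 × 10⁻⁴)(-1.68) = -1.9 × 10⁻³ → UNSTABLE
The 190–205 m interval has Δρ < 0: lighter water underlies denser water.

190–205 m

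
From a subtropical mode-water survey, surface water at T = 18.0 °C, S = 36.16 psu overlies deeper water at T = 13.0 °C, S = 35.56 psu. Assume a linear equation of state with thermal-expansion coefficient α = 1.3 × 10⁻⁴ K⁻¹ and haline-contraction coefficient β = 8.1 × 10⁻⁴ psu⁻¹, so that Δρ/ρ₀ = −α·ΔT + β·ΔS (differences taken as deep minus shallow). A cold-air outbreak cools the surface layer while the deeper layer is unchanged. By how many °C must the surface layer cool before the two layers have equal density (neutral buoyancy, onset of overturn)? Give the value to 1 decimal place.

Neutral buoyancy requires Δρ = 0, i.e. −α(T_deep − T_surf′) + β(S_deep − S_surf) = 0.
T_surf′ = T_deep − (β/α)·ΔS = 13.0 − (8.1 × 10⁻⁴/1.3 × 10⁻⁴)·(-0.60) = 16.738 °C.
Cooling required: 18.0 − (16.738) = 1.262 °C.

1.3 °C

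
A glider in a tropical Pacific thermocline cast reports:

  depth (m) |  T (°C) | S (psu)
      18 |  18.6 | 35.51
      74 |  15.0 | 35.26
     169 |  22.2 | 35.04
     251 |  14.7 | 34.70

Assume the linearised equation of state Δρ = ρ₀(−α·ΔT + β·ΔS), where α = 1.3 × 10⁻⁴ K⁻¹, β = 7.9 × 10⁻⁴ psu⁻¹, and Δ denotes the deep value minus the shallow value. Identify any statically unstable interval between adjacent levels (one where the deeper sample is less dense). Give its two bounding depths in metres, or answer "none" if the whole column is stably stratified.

Evaluate Δρ/ρ₀ = −αΔT + βΔS across each adjacent pair:
  18–74 m: −αΔT+βΔS = −(1.3 × 10⁻⁴)(-3.6)+(7.9 × 10⁻⁴)(-0.25) = 2.7 × 10⁻⁴ → stable
  74–169 m: −αΔT+βΔS = −(1.3 × 10⁻⁴)(+7.2)+(7.9 × 10⁻⁴)(-0.22) = -1.1 × 10⁻³ → UNSTABLE
  169–251 m: −αΔT+βΔS = −(1.3 × 10⁻⁴)(-7.5)+(7.9 × 10⁻⁴)(-0.34) = 7.1 × 10⁻⁴ → stable
The 74–169 m interval has Δρ < 0: lighter water underlies denser water.

74–169 m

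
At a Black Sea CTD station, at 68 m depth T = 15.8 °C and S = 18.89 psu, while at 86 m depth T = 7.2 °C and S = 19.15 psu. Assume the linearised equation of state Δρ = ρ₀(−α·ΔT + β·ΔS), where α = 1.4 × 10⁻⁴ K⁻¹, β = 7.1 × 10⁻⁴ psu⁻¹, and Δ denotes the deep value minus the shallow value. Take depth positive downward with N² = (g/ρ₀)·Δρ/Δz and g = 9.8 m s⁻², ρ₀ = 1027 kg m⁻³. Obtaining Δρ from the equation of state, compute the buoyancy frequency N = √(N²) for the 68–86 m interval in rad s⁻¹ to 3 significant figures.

ΔT = -8.6 K, ΔS = +0.26 psu (deep − shallow).
Δρ/ρ₀ = −αΔT + βΔS = 1.204 × 10⁻³ + 1.846 × 10⁻⁴ = 1.3886 × 10⁻³, so Δρ ≈ 1.426 kg m⁻³.
N² = (g/ρ₀)·Δρ/Δz = g·(Δρ/ρ₀)/Δz = 9.8 × 1.3886 × 10⁻³ / 18 = 7.5602 × 10⁻⁴ s⁻².
N = √(7.5602 × 10⁻⁴) = 0.027496 rad s⁻¹ ≈ 0.0275 rad s⁻¹.

0.0275 rad s⁻¹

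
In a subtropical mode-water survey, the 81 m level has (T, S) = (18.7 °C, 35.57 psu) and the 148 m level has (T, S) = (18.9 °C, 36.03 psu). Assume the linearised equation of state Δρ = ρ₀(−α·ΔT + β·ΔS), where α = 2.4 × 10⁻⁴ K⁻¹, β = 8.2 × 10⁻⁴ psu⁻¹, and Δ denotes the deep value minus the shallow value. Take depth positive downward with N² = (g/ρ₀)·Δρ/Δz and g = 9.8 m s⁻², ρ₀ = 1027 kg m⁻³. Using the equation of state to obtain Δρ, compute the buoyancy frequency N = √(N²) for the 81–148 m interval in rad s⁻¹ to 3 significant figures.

ΔT = +0.2 K, ΔS = +0.46 psu (deep − shallow).
Δρ/ρ₀ = −αΔT + βΔS = -4.80 × 10⁻⁵ + 3.772 × 10⁻⁴ = 3.292 × 10⁻⁴, so Δρ ≈ 0.3381 kg m⁻³.
N² = (g/ρ₀)·Δρ/Δz = g·(Δρ/ρ₀)/Δz = 9.8 × 3.292 × 10⁻⁴ / 67 = 4.8152 × 10⁻⁵ s⁻².
N = √(4.8152 × 10⁻⁵) = 6.9392 × 10⁻³ rad s⁻¹ ≈ 6.94 × 10⁻³ rad s⁻¹.

6.94 × 10⁻³ rad s⁻¹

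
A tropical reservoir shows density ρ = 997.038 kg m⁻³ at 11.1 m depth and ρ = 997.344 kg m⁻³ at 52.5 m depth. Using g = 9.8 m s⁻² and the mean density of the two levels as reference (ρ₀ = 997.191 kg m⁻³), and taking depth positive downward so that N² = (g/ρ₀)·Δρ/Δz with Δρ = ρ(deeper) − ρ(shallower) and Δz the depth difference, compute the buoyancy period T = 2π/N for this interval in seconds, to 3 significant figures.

Δρ = 997.344 − 997.038 = 0.306 kg m⁻³ over Δz = 52.5 − 11.1 = 41.4 m.
N² = (9.8/997.191) × (0.306/41.4) = 7.2639 × 10⁻⁵ s⁻².
N = √(7.2639 × 10⁻⁵) = 8.5229 × 10⁻³ rad s⁻¹, so T = 2π/N = 737.21 s ≈ 737 s.

737 s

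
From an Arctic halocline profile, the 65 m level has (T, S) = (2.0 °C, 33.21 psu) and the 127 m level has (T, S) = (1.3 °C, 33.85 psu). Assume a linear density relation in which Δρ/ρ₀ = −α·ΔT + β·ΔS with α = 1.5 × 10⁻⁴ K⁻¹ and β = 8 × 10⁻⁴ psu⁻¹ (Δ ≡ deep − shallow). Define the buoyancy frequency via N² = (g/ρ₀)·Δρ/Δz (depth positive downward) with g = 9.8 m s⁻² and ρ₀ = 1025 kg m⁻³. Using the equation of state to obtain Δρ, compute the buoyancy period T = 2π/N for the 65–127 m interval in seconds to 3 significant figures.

636 s

ΔT = -0.7 K, ΔS = +0.64 psu (deep − shallow).
Δρ/ρ₀ = −αΔT + βΔS = 1.05 × 10⁻⁴ + 5.12 × 10⁻⁴ = 6.17 × 10⁻⁴, so Δρ ≈ 0.6324 kg m⁻³.
N² = (g/ρ₀)·Δρ/Δz = g·(Δρ/ρ₀)/Δz = 9.8 × 6.17 × 10⁻⁴ / 62 = 9.7526 × 10⁻⁵ s⁻².
N = √(9.7526 × 10⁻⁵) = 9.8755 × 10⁻³ rad s⁻¹ → T = 2π/N = 636.24 s ≈ 636 s.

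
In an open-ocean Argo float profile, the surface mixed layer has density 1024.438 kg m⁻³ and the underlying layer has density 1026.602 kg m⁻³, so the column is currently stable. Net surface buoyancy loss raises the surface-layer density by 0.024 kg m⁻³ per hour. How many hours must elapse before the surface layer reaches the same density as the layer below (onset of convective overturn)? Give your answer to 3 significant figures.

Density deficit of the surface layer: 1026.602 − 1024.438 = 2.164 kg m⁻³.
Required change = 2.164 / 0.024 = 90.2 hours.

90.2 hours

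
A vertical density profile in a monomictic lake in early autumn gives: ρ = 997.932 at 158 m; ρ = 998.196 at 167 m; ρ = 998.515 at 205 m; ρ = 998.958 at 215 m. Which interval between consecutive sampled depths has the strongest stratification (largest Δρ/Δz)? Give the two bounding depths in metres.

205–215 m

Compute the density gradient over each adjacent pair:
  158–167 m: Δρ/Δz = 0.264/9 = 0.029 kg m⁻⁴
  167–205 m: Δρ/Δz = 0.319/38 = 8.4 × 10⁻³ kg m⁻⁴
  205–215 m: Δρ/Δz = 0.443/10 = 0.044 kg m⁻⁴
The largest gradient is in the 205–215 m interval — the pycnocline.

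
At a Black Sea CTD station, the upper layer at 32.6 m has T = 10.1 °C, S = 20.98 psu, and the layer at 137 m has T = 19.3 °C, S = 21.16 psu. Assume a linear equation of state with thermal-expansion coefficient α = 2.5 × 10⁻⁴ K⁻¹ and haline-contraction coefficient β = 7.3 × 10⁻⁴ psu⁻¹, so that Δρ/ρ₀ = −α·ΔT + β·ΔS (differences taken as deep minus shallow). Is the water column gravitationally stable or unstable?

ΔT = 19.3 − 10.1 = +9.2 K and ΔS = 21.16 − 20.98 = +0.18 psu (deep − shallow).
−αΔT = -2.30 × 10⁻³; βΔS = 1.314 × 10⁻⁴; sum Δρ/ρ₀ = -2.1686 × 10⁻³.
Δρ/ρ₀ < 0, so Δρ < 0: deeper water is lighter → statically unstable; the column would overturn.

unstable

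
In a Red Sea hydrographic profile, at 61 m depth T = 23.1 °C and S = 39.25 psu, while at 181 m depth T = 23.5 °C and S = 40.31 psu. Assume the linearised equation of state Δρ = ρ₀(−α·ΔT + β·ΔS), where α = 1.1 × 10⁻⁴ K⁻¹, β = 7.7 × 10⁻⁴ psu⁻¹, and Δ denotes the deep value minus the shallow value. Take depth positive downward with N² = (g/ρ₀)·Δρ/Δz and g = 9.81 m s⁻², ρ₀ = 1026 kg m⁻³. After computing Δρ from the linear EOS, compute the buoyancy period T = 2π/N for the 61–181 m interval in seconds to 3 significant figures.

ΔT = +0.4 K, ΔS = +1.06 psu (deep − shallow).
Δρ/ρ₀ = −αΔT + βΔS = -4.40 × 10⁻⁵ + 8.162 × 10⁻⁴ = 7.722 × 10⁻⁴, so Δρ ≈ 0.7923 kg m⁻³.
N² = (g/ρ₀)·Δρ/Δz = g·(Δρ/ρ₀)/Δz = 9.81 × 7.722 × 10⁻⁴ / 120 = 6.3127 × 10⁻⁵ s⁻².
N = √(6.3127 × 10⁻⁵) = 7.9453 × 10⁻³ rad s⁻¹ → T = 2π/N = 790.81 s ≈ 791 s.

791 s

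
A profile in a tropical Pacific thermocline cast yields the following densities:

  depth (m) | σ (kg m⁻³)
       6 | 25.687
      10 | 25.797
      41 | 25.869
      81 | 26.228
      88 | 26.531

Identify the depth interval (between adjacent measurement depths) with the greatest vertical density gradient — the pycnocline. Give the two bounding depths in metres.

Compute the density gradient over each adjacent pair:
  6–10 m: Δρ/Δz = 0.110/4 = 0.028 kg m⁻⁴
  10–41 m: Δρ/Δz = 0.072/31 = 2.3 × 10⁻³ kg m⁻⁴
  41–81 m: Δρ/Δz = 0.359/40 = 9.0 × 10⁻³ kg m⁻⁴
  81–88 m: Δρ/Δz = 0.303/7 = 0.043 kg m⁻⁴
The largest gradient is in the 81–88 m interval — the pycnocline.

81–88 m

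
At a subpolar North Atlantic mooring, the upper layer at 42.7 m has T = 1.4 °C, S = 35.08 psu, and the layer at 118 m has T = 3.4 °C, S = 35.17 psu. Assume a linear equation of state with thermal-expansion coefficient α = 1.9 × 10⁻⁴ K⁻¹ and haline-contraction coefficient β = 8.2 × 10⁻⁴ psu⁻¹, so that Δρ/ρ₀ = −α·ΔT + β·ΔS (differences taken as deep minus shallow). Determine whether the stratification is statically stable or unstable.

ΔT = 3.4 − 1.4 = +2.0 K and ΔS = 35.17 − 35.08 = +0.09 psu (deep − shallow).
−αΔT = -3.80 × 10⁻⁴; βΔS = 7.38 × 10⁻⁵; sum Δρ/ρ₀ = -3.062 × 10⁻⁴.
Δρ/ρ₀ < 0, so Δρ < 0: deeper water is lighter → statically unstable; the column would overturn.

unstable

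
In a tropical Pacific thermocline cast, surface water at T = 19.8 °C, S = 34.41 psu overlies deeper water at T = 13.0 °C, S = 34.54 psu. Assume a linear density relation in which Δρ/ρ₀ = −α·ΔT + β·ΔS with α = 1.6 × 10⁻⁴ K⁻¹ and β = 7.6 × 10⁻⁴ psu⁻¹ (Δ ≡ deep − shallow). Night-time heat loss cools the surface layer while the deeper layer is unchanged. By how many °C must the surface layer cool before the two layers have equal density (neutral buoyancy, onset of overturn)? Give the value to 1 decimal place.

Neutral buoyancy requires Δρ = 0, i.e. −α(T_deep − T_surf′) + β(S_deep − S_surf) = 0.
T_surf′ = T_deep − (β/α)·ΔS = 13.0 − (7.6 × 10⁻⁴/1.6 × 10⁻⁴)·(+0.13) = 12.383 °C.
Cooling required: 19.8 − (12.383) = 7.417 °C.

7.4 °C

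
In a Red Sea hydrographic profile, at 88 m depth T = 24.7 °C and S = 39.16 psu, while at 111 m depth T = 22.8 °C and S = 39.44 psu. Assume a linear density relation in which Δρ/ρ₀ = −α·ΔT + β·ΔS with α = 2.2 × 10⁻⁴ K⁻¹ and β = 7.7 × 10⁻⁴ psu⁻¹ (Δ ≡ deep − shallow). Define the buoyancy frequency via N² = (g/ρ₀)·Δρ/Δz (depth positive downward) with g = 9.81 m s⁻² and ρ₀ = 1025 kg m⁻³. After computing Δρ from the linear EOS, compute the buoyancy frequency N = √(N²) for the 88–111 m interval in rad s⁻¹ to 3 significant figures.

0.0164 rad s⁻¹

ΔT = -1.9 K, ΔS = +0.28 psu (deep − shallow).
Δρ/ρ₀ = −αΔT + βΔS = 4.18 × 10⁻⁴ + 2.156 × 10⁻⁴ = 6.336 × 10⁻⁴, so Δρ ≈ 0.6494 kg m⁻³.
N² = (g/ρ₀)·Δρ/Δz = g·(Δρ/ρ₀)/Δz = 9.81 × 6.336 × 10⁻⁴ / 23 = 2.7024 × 10⁻⁴ s⁻².
N = √(2.7024 × 10⁻⁴) = 0.016439 rad s⁻¹ ≈ 0.0164 rad s⁻¹.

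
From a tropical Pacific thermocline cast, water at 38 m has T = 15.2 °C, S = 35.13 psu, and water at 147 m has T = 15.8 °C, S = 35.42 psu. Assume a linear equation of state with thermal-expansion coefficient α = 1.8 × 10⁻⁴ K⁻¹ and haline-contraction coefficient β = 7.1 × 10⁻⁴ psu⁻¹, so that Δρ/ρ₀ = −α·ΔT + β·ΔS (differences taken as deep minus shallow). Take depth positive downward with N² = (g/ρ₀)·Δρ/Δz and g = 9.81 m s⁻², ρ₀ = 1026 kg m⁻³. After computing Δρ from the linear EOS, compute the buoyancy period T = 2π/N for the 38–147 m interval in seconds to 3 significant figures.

ΔT = +0.6 K, ΔS = +0.29 psu (deep − shallow).
Δρ/ρ₀ = −αΔT + βΔS = -1.08 × 10⁻⁴ + 2.059 × 10⁻⁴ = 9.79 × 10⁻⁵, so Δρ ≈ 0.1004 kg m⁻³.
N² = (g/ρ₀)·Δρ/Δz = g·(Δρ/ρ₀)/Δz = 9.81 × 9.79 × 10⁻⁵ / 109 = 8.8110 × 10⁻⁶ s⁻².
N = √(8.8110 × 10⁻⁶) = 2.9683 × 10⁻³ rad s⁻¹ → T = 2π/N = 2.1168 × 10³ s ≈ 2.12 × 10³ s.

2.12 × 10³ s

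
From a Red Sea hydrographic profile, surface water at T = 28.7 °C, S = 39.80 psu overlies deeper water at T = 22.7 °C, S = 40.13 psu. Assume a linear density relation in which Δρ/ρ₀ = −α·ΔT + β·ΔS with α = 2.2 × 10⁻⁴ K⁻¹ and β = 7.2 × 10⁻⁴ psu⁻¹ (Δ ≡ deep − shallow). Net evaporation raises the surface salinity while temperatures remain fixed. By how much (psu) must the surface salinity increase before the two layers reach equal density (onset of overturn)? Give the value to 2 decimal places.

2.16 psu

Neutral buoyancy requires −α(T_deep − T_surf) + β(S_deep − S_surf′) = 0.
S_surf′ = S_deep − (α/β)·ΔT = 40.13 − (2.2 × 10⁻⁴/7.2 × 10⁻⁴)·(-6.0) = 41.9633 psu.
Increase required: 41.9633 − 39.80 = 2.1633 psu.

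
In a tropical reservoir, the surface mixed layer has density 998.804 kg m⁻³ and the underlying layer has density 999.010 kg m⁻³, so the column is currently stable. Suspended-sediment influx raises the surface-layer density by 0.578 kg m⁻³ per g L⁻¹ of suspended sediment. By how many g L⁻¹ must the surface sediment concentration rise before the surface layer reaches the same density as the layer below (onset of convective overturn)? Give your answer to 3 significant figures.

Density deficit of the surface layer: 999.010 − 998.804 = 0.206 kg m⁻³.
Required change = 0.206 / 0.578 = 0.356 g L⁻¹.

0.356 g L⁻¹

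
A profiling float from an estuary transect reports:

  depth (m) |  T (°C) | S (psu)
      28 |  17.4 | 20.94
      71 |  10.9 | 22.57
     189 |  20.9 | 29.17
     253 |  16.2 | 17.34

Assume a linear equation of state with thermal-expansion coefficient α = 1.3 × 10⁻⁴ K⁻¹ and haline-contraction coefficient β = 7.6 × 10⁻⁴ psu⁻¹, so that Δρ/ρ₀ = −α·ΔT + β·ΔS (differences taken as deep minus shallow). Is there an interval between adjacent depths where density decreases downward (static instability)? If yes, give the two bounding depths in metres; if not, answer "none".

Evaluate Δρ/ρ₀ = −αΔT + βΔS across each adjacent pair:
  28–71 m: −αΔT+βΔS = −(1.3 × 10⁻⁴)(-6.5)+(7.6 × 10⁻⁴)(+1.63) = 2.1 × 10⁻³ → stable
  71–189 m: −αΔT+βΔS = −(1.3 × 10⁻⁴)(+10.0)+(7.6 × 10⁻⁴)(+6.60) = 3.7 × 10⁻³ → stable
  189–253 m: −αΔT+βΔS = −(1.3 × 10⁻⁴)(-4.7)+(7.6 × 10⁻⁴)(-11.83) = -8.4 × 10⁻³ → UNSTABLE
The 189–253 m interval has Δρ < 0: lighter water underlies denser water.

189–253 m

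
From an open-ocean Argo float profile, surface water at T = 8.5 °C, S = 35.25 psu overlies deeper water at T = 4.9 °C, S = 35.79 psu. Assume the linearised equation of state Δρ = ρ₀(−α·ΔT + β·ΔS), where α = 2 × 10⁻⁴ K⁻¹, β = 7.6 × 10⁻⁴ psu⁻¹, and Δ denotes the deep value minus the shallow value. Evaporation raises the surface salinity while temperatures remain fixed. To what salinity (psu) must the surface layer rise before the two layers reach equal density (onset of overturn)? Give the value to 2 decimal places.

36.74 psu

Neutral buoyancy requires −α(T_deep − T_surf) + β(S_deep − S_surf′) = 0.
S_surf′ = S_deep − (α/β)·ΔT = 35.79 − (2 × 10⁻⁴/7.6 × 10⁻⁴)·(-3.6) = 36.7374 psu.
Increase required: 36.7374 − 35.25 = 1.4874 psu.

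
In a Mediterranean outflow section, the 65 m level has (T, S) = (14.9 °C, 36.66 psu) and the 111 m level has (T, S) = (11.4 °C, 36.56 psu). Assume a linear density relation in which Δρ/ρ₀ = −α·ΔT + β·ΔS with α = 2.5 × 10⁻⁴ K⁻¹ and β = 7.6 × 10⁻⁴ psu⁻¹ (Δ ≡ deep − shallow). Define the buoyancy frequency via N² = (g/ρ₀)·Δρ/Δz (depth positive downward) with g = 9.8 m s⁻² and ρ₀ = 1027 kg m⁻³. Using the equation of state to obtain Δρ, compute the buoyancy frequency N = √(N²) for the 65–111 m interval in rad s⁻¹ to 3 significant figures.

0.0130 rad s⁻¹

ΔT = -3.5 K, ΔS = -0.10 psu (deep − shallow).
Δρ/ρ₀ = −αΔT + βΔS = 8.75 × 10⁻⁴ − 7.60 × 10⁻⁵ = 7.99 × 10⁻⁴, so Δρ ≈ 0.8206 kg m⁻³.
N² = (g/ρ₀)·Δρ/Δz = g·(Δρ/ρ₀)/Δz = 9.8 × 7.99 × 10⁻⁴ / 46 = 1.7022 × 10⁻⁴ s⁻².
N = √(1.7022 × 10⁻⁴) = 0.013047 rad s⁻¹ ≈ 0.0130 rad s⁻¹.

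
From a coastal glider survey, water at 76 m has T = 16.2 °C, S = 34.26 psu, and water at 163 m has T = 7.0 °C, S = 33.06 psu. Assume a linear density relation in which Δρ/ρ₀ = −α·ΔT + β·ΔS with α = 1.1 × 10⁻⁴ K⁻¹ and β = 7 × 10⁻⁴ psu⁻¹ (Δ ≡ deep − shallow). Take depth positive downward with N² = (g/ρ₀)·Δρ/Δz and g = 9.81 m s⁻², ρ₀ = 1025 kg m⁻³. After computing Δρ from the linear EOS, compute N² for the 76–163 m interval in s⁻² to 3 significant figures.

1.94 × 10⁻⁵ s⁻²

ΔT = -9.2 K, ΔS = -1.20 psu (deep − shallow).
Δρ/ρ₀ = −αΔT + βΔS = 1.012 × 10⁻³ − 8.40 × 10⁻⁴ = 1.72 × 10⁻⁴, so Δρ ≈ 0.1763 kg m⁻³.
N² = (g/ρ₀)·Δρ/Δz = g·(Δρ/ρ₀)/Δz = 9.81 × 1.72 × 10⁻⁴ / 87 = 1.9394 × 10⁻⁵ s⁻² ≈ 1.94 × 10⁻⁵ s⁻².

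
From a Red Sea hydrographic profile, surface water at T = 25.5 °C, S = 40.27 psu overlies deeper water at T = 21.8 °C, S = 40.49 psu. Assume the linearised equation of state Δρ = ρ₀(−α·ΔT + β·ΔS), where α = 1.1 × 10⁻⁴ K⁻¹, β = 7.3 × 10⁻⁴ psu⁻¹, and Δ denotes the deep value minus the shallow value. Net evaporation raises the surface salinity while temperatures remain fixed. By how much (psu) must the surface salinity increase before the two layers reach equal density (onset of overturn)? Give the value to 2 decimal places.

0.78 psu

Neutral buoyancy requires −α(T_deep − T_surf) + β(S_deep − S_surf′) = 0.
S_surf′ = S_deep − (α/β)·ΔT = 40.49 − (1.1 × 10⁻⁴/7.3 × 10⁻⁴)·(-3.7) = 41.0475 psu.
Increase required: 41.0475 − 40.27 = 0.7775 psu.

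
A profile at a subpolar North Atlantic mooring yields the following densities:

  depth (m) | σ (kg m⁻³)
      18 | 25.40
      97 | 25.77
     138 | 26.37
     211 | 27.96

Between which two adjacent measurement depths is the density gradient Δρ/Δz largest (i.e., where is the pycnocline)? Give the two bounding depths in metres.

Compute the density gradient over each adjacent pair:
  18–97 m: Δρ/Δz = 0.37/79 = 4.7 × 10⁻³ kg m⁻⁴
  97–138 m: Δρ/Δz = 0.60/41 = 0.015 kg m⁻⁴
  138–211 m: Δρ/Δz = 1.59/73 = 0.022 kg m⁻⁴
The largest gradient is in the 138–211 m interval — the pycnocline.

138–211 m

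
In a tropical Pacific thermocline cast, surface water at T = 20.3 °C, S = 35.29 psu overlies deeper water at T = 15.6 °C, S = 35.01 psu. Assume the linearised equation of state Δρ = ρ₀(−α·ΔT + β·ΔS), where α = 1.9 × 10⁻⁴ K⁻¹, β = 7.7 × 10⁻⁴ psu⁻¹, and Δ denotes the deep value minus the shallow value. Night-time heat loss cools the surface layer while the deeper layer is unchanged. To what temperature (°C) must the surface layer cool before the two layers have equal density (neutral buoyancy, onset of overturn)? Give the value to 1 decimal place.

Neutral buoyancy requires Δρ = 0, i.e. −α(T_deep − T_surf′) + β(S_deep − S_surf) = 0.
T_surf′ = T_deep − (β/α)·ΔS = 15.6 − (7.7 × 10⁻⁴/1.9 × 10⁻⁴)·(-0.28) = 16.735 °C.
Cooling required: 20.3 − (16.735) = 3.565 °C.

16.7 °C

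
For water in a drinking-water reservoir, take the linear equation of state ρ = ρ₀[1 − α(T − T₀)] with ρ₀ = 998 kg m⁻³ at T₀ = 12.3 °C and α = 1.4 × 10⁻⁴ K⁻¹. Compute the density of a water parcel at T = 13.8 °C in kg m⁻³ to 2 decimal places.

997.79 kg m⁻³

T − T₀ = +1.5 K.
Bracket = 1 − α·(+1.5) = 1 + (-2.10 × 10⁻⁴) = 0.9997900.
ρ = 998 × 0.9997900 = 997.79 kg m⁻³.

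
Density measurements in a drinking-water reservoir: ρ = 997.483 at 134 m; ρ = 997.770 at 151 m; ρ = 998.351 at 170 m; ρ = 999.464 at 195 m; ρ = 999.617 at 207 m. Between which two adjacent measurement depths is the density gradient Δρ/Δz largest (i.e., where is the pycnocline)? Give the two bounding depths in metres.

170–195 m

Compute the density gradient over each adjacent pair:
  134–151 m: Δρ/Δz = 0.287/17 = 0.017 kg m⁻⁴
  151–170 m: Δρ/Δz = 0.581/19 = 0.031 kg m⁻⁴
  170–195 m: Δρ/Δz = 1.113/25 = 0.045 kg m⁻⁴
  195–207 m: Δρ/Δz = 0.153/12 = 0.013 kg m⁻⁴
The largest gradient is in the 170–195 m interval — the pycnocline.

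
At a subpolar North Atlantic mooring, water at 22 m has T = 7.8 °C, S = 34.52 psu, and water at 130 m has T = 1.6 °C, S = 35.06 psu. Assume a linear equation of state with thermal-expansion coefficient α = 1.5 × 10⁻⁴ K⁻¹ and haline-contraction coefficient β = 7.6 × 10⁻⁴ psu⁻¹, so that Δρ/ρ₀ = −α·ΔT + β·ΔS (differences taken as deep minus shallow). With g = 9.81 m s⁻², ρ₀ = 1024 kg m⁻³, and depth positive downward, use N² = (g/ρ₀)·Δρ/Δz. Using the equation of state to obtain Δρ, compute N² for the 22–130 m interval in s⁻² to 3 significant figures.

ΔT = -6.2 K, ΔS = +0.54 psu (deep − shallow).
Δρ/ρ₀ = −αΔT + βΔS = 9.30 × 10⁻⁴ + 4.104 × 10⁻⁴ = 1.3404 × 10⁻³, so Δρ ≈ 1.373 kg m⁻³.
N² = (g/ρ₀)·Δρ/Δz = g·(Δρ/ρ₀)/Δz = 9.81 × 1.3404 × 10⁻³ / 108 = 1.2175 × 10⁻⁴ s⁻² ≈ 1.22 × 10⁻⁴ s⁻².

1.22 × 10⁻⁴ s⁻²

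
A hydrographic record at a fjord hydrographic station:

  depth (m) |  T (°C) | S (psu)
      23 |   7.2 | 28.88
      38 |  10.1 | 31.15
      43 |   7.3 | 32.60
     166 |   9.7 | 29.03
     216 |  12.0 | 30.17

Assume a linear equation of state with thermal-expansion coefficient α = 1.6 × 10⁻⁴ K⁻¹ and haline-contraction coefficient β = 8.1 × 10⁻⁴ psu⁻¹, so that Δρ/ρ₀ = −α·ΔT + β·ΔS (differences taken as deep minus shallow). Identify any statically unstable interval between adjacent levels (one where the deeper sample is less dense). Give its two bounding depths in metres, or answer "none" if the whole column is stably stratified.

Evaluate Δρ/ρ₀ = −αΔT + βΔS across each adjacent pair:
  23–38 m: −αΔT+βΔS = −(1.6 × 10⁻⁴)(+2.9)+(8.1 × 10⁻⁴)(+2.27) = 1.4 × 10⁻³ → stable
  38–43 m: −αΔT+βΔS = −(1.6 × 10⁻⁴)(-2.8)+(8.1 × 10⁻⁴)(+1.45) = 1.6 × 10⁻³ → stable
  43–166 m: −αΔT+βΔS = −(1.6 × 10⁻⁴)(+2.4)+(8.1 × 10⁻⁴)(-3.57) = -3.3 × 10⁻³ → UNSTABLE
  166–216 m: −αΔT+βΔS = −(1.6 × 10⁻⁴)(+2.3)+(8.1 × 10⁻⁴)(+1.14) = 5.6 × 10⁻⁴ → stable
The 43–166 m interval has Δρ < 0: lighter water underlies denser water.

43–166 m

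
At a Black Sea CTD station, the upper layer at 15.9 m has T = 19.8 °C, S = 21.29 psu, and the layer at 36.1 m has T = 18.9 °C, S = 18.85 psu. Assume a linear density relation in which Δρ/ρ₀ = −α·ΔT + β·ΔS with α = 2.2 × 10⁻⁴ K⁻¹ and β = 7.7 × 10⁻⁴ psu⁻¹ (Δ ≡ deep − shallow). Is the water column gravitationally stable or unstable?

ΔT = 18.9 − 19.8 = -0.9 K and ΔS = 18.85 − 21.29 = -2.44 psu (deep − shallow).
−αΔT = 1.98 × 10⁻⁴; βΔS = -1.8788 × 10⁻³; sum Δρ/ρ₀ = -1.6808 × 10⁻³.
Δρ/ρ₀ < 0, so Δρ < 0: deeper water is lighter → statically unstable; the column would overturn.

unstable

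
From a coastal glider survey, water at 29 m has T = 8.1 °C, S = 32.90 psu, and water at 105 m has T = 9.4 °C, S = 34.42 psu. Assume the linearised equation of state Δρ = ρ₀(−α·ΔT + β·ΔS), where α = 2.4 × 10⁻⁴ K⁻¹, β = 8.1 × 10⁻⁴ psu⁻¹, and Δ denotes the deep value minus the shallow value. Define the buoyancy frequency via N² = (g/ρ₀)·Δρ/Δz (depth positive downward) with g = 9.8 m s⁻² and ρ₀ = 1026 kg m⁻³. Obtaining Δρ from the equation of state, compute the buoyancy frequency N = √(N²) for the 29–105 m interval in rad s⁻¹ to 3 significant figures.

0.0109 rad s⁻¹

ΔT = +1.3 K, ΔS = +1.52 psu (deep − shallow).
Δρ/ρ₀ = −αΔT + βΔS = -3.12 × 10⁻⁴ + 1.2312 × 10⁻³ = 9.192 × 10⁻⁴, so Δρ ≈ 0.9431 kg m⁻³.
N² = (g/ρ₀)·Δρ/Δz = g·(Δρ/ρ₀)/Δz = 9.8 × 9.192 × 10⁻⁴ / 76 = 1.1853 × 10⁻⁴ s⁻².
N = √(1.1853 × 10⁻⁴) = 0.010887 rad s⁻¹ ≈ 0.0109 rad s⁻¹.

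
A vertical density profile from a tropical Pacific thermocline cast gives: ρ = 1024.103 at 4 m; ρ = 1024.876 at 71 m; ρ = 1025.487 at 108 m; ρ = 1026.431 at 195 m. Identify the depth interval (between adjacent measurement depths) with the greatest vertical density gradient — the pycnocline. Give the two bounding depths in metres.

Compute the density gradient over each adjacent pair:
  4–71 m: Δρ/Δz = 0.773/67 = 0.012 kg m⁻⁴
  71–108 m: Δρ/Δz = 0.611/37 = 0.017 kg m⁻⁴
  108–195 m: Δρ/Δz = 0.944/87 = 0.011 kg m⁻⁴
The largest gradient is in the 71–108 m interval — the pycnocline.

71–108 m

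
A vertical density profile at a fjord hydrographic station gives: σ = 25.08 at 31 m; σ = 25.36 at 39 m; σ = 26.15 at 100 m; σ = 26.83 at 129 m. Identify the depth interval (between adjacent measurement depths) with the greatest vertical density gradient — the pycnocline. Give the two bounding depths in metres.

Compute the density gradient over each adjacent pair:
  31–39 m: Δρ/Δz = 0.28/8 = 0.035 kg m⁻⁴
  39–100 m: Δρ/Δz = 0.79/61 = 0.013 kg m⁻⁴
  100–129 m: Δρ/Δz = 0.68/29 = 0.023 kg m⁻⁴
The largest gradient is in the 31–39 m interval — the pycnocline.

31–39 m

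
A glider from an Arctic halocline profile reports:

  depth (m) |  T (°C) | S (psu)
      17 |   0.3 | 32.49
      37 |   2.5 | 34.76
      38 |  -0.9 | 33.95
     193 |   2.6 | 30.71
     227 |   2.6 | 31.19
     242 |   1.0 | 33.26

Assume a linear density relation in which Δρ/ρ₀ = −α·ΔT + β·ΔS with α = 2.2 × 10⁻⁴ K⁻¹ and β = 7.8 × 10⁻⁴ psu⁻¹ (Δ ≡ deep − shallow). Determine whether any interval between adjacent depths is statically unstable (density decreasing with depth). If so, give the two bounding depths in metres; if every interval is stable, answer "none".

Evaluate Δρ/ρ₀ = −αΔT + βΔS across each adjacent pair:
  17–37 m: −αΔT+βΔS = −(2.2 × 10⁻⁴)(+2.2)+(7.8 × 10⁻⁴)(+2.27) = 1.3 × 10⁻³ → stable
  37–38 m: −αΔT+βΔS = −(2.2 × 10⁻⁴)(-3.4)+(7.8 × 10⁻⁴)(-0.81) = 1.2 × 10⁻⁴ → stable
  38–193 m: −αΔT+βΔS = −(2.2 × 10⁻⁴)(+3.5)+(7.8 × 10⁻⁴)(-3.24) = -3.3 × 10⁻³ → UNSTABLE
  193–227 m: −αΔT+βΔS = −(2.2 × 10⁻⁴)(+0.0)+(7.8 × 10⁻⁴)(+0.48) = 3.7 × 10⁻⁴ → stable
  227–242 m: −αΔT+βΔS = −(2.2 × 10⁻⁴)(-1.6)+(7.8 × 10⁻⁴)(+2.07) = 2.0 × 10⁻³ → stable
The 38–193 m interval has Δρ < 0: lighter water underlies denser water.

38–193 m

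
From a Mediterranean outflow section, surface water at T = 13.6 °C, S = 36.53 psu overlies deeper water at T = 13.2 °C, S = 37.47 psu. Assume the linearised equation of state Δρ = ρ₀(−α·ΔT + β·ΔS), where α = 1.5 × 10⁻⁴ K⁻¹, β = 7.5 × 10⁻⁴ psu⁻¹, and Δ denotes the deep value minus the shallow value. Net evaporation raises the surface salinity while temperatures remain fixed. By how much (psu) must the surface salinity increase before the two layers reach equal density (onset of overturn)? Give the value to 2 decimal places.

1.02 psu

Neutral buoyancy requires −α(T_deep − T_surf) + β(S_deep − S_surf′) = 0.
S_surf′ = S_deep − (α/β)·ΔT = 37.47 − (1.5 × 10⁻⁴/7.5 × 10⁻⁴)·(-0.4) = 37.5500 psu.
Increase required: 37.5500 − 36.53 = 1.0200 psu.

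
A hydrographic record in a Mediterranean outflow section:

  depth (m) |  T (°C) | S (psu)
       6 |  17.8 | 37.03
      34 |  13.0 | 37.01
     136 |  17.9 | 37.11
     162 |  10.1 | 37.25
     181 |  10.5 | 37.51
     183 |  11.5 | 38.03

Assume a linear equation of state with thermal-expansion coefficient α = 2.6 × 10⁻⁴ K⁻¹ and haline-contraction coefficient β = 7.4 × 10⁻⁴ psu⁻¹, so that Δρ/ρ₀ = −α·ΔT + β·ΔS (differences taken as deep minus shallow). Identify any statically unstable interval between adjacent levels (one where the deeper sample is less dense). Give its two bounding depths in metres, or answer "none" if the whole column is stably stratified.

34–136 m

Evaluate Δρ/ρ₀ = −αΔT + βΔS across each adjacent pair:
  6–34 m: −αΔT+βΔS = −(2.6 × 10⁻⁴)(-4.8)+(7.4 × 10⁻⁴)(-0.02) = 1.2 × 10⁻³ → stable
  34–136 m: −αΔT+βΔS = −(2.6 × 10⁻⁴)(+4.9)+(7.4 × 10⁻⁴)(+0.10) = -1.2 × 10⁻³ → UNSTABLE
  136–162 m: −αΔT+βΔS = −(2.6 × 10⁻⁴)(-7.8)+(7.4 × 10⁻⁴)(+0.14) = 2.1 × 10⁻³ → stable
  162–181 m: −αΔT+βΔS = −(2.6 × 10⁻⁴)(+0.4)+(7.4 × 10⁻⁴)(+0.26) = 8.8 × 10⁻⁵ → stable
  181–183 m: −αΔT+βΔS = −(2.6 × 10⁻⁴)(+1.0)+(7.4 × 10⁻⁴)(+0.52) = 1.2 × 10⁻⁴ → stable
The 34–136 m interval has Δρ < 0: lighter water underlies denser water.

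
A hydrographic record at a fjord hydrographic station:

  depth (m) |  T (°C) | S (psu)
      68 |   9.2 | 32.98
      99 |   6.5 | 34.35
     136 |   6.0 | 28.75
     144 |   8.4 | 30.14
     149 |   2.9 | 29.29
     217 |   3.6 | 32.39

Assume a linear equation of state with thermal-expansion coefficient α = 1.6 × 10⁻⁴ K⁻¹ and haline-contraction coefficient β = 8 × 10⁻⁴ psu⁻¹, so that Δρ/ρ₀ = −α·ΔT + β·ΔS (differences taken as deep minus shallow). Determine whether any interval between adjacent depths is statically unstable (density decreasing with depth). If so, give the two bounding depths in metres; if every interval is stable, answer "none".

99–136 m

Evaluate Δρ/ρ₀ = −αΔT + βΔS across each adjacent pair:
  68–99 m: −αΔT+βΔS = −(1.6 × 10⁻⁴)(-2.7)+(8 × 10⁻⁴)(+1.37) = 1.5 × 10⁻³ → stable
  99–136 m: −αΔT+βΔS = −(1.6 × 10⁻⁴)(-0.5)+(8 × 10⁻⁴)(-5.60) = -4.4 × 10⁻³ → UNSTABLE
  136–144 m: −αΔT+βΔS = −(1.6 × 10⁻⁴)(+2.4)+(8 × 10⁻⁴)(+1.39) = 7.3 × 10⁻⁴ → stable
  144–149 m: −αΔT+βΔS = −(1.6 × 10⁻⁴)(-5.5)+(8 × 10⁻⁴)(-0.85) = 2.0 × 10⁻⁴ → stable
  149–217 m: −αΔT+βΔS = −(1.6 × 10⁻⁴)(+0.7)+(8 × 10⁻⁴)(+3.10) = 2.4 × 10⁻³ → stable
The 99–136 m interval has Δρ < 0: lighter water underlies denser water.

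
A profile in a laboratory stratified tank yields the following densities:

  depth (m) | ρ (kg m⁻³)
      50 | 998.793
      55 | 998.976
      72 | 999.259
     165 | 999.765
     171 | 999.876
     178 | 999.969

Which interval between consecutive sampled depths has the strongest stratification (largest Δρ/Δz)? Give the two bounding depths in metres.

Compute the density gradient over each adjacent pair:
  50–55 m: Δρ/Δz = 0.183/5 = 0.037 kg m⁻⁴
  55–72 m: Δρ/Δz = 0.283/17 = 0.017 kg m⁻⁴
  72–165 m: Δρ/Δz = 0.506/93 = 5.4 × 10⁻³ kg m⁻⁴
  165–171 m: Δρ/Δz = 0.111/6 = 0.018 kg m⁻⁴
  171–178 m: Δρ/Δz = 0.093/7 = 0.013 kg m⁻⁴
The largest gradient is in the 50–55 m interval — the pycnocline.

50–55 m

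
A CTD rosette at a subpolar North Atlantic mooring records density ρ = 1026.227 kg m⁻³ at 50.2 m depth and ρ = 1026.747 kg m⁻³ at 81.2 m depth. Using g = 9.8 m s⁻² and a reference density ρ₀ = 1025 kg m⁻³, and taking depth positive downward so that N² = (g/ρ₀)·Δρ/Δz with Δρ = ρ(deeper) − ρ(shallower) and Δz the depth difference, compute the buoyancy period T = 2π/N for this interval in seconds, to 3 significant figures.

Δρ = 1026.747 − 1026.227 = 0.520 kg m⁻³ over Δz = 81.2 − 50.2 = 31 m.
N² = (9.8/1025) × (0.520/31) = 1.6038 × 10⁻⁴ s⁻².
N = √(1.6038 × 10⁻⁴) = 0.012664 rad s⁻¹, so T = 2π/N = 496.15 s ≈ 496 s.
A positive N² confirms static stability across the interval.

496 s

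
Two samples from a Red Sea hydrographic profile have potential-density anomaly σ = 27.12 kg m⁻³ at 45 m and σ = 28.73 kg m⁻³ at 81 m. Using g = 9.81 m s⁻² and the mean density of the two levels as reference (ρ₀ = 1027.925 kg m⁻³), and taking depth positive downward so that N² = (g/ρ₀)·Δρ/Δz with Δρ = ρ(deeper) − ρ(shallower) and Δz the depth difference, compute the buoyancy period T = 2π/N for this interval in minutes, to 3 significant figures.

5.07 min

Δρ = 1028.73 − 1027.12 = 1.61 kg m⁻³ over Δz = 81 − 45 = 36 m.
N² = (9.81/1027.925) × (1.61/36) = 4.2681 × 10⁻⁴ s⁻².
N = √(4.2681 × 10⁻⁴) = 0.020659 rad s⁻¹, so T = 2π/N = 304.14 s = 5.0690 min ≈ 5.07 min.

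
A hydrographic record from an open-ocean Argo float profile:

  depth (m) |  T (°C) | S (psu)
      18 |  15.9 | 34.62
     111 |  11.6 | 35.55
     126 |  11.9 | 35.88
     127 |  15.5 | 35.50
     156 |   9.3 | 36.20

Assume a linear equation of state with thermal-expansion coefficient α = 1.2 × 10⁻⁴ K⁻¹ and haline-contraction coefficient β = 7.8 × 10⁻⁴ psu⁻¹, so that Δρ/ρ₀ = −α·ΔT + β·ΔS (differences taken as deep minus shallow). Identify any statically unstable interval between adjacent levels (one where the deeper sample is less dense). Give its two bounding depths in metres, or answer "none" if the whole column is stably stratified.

126–127 m

Evaluate Δρ/ρ₀ = −αΔT + βΔS across each adjacent pair:
  18–111 m: −αΔT+βΔS = −(1.2 × 10⁻⁴)(-4.3)+(7.8 × 10⁻⁴)(+0.93) = 1.2 × 10⁻³ → stable
  111–126 m: −αΔT+βΔS = −(1.2 × 10⁻⁴)(+0.3)+(7.8 × 10⁻⁴)(+0.33) = 2.2 × 10⁻⁴ → stable
  126–127 m: −αΔT+βΔS = −(1.2 × 10⁻⁴)(+3.6)+(7.8 × 10⁻⁴)(-0.38) = -7.3 × 10⁻⁴ → UNSTABLE
  127–156 m: −αΔT+βΔS = −(1.2 × 10⁻⁴)(-6.2)+(7.8 × 10⁻⁴)(+0.70) = 1.3 × 10⁻³ → stable
The 126–127 m interval has Δρ < 0: lighter water underlies denser water.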